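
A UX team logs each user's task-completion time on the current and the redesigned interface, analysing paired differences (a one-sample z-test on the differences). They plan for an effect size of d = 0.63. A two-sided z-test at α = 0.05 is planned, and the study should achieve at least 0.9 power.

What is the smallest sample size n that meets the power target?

n = 27

For power 0.9 need Φ(δ − z_{0.025}) = 0.9, so δ = z_{0.025} + z_{0.10} = 1.960 + 1.282 = 3.242.
(For δ > 0 the lower-tail rejection region contributes negligibly to power, so the one-term inversion is standard.)
δ = d·√n ⇒ n = (δ/d)² = (3.242 / 0.63)² = 26.47.
Round up to the next whole unit.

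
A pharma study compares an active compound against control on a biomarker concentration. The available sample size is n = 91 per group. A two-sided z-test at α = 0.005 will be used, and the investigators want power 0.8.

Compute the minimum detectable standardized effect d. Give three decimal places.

Required noncentrality: δ = z_{0.0025} + z_{0.20} = 2.807 + 0.842 = 3.649.
(Lower-tail contribution to power is negligible for δ > 0.)
δ = d·√(n/2) ⇒ d = δ/√(n/2) = 3.649/√(91/2) = 0.5409.

d ≈ 0.541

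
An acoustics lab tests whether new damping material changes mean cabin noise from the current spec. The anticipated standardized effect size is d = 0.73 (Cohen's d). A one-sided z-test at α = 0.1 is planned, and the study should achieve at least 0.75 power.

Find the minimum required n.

For power 0.75 need Φ(δ − z_{0.1}) = 0.75, so δ = z_{0.1} + z_{0.25} = 1.282 + 0.674 = 1.956.
δ = d·√n ⇒ n = (δ/d)² = (1.956 / 0.73)² = 7.18.
Round up to the next whole unit.

n = 8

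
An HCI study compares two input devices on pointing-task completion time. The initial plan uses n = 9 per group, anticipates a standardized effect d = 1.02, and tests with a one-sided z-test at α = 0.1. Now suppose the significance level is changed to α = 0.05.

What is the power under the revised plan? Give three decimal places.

δ = d·√(n/2) = 1.02 × √(9/2) = 2.1637 (unchanged). New critical value: z_{0.05} = 1.645.
Revised power = P(Z > 1.645 − δ) = Φ(0.519) = 0.6981.

Power ≈ 0.698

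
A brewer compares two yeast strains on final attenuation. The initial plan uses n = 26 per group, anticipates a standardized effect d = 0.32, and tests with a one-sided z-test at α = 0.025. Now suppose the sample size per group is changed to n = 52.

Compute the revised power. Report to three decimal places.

Power ≈ 0.371

With n = 52 per group: δ = d·√(n/2) = 0.32 × √(52/2) = 1.6317. Critical value z_{0.025} = 1.960.
Revised power = P(Z > 1.960 − δ) = Φ(-0.328) = 0.3714.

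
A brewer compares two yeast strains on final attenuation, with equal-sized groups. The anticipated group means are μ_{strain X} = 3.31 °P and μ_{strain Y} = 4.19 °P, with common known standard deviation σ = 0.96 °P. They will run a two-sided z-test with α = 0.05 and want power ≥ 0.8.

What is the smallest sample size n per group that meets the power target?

n = 19 per group

Standardized effect: d = |μ_{strain X} − μ_{strain Y}| / σ = |3.31 − 4.19| / 0.96 = 0.9167
For power 0.8 need Φ(δ − z_{0.025}) = 0.8, so δ = z_{0.025} + z_{0.20} = 1.960 + 0.842 = 2.802.
(The Φ(−δ − z_{α/2}) term is vanishingly small for δ > 0 and is dropped in the standard sample-size formula.)
δ = d·√(n/2) ⇒ n = 2(δ/d)² = 2 × (2.802 / 0.9167)² = 18.68.
Round up to the next whole unit.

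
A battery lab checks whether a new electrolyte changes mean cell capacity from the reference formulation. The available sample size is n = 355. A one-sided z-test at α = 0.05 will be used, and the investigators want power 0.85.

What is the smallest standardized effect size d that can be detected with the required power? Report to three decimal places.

Need Φ(δ − 1.645) = 0.85, so δ = 1.645 + 1.036 = 2.681.
δ = d·√n ⇒ d = δ/√n = 2.681/√355 = 0.1423.

d ≈ 0.142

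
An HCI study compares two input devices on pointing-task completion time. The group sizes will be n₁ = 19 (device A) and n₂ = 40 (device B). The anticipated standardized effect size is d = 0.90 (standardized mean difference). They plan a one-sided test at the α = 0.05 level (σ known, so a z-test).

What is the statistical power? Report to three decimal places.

Power ≈ 0.944

Noncentrality parameter: λ = d / √(1/n₁ + 1/n₂) = 0.90 / √(1/19 + 1/40) = 3.2302
Critical value for a one-sided test at α = 0.05: z_α = 1.645.
Power = Φ(λ − 1.645) = Φ(1.585) = 0.9436.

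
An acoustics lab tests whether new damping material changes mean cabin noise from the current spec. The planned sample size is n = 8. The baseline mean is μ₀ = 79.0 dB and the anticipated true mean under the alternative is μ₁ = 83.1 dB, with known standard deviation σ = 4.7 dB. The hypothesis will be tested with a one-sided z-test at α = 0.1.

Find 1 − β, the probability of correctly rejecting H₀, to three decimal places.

Power ≈ 0.882

Standardized effect: d = |μ₁ − μ₀| / σ = |83.1 − 79.0| / 4.7 = 0.8723
Noncentrality parameter: δ = d·√n = 0.8723 × √8 = 2.4674
One-sided α = 0.1 → critical value z_{0.1} = 1.282.
Power = P(Z > 1.282 − δ) = Φ(1.186) = 0.8821.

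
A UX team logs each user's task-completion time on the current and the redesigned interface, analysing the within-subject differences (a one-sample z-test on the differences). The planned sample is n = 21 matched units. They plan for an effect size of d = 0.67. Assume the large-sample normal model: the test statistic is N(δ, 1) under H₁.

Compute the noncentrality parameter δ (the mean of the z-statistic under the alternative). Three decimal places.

The noncentrality parameter scales effect size by the design's sample-size factor: δ = d·√n = 0.67 × √21 = 3.0703

δ ≈ 3.070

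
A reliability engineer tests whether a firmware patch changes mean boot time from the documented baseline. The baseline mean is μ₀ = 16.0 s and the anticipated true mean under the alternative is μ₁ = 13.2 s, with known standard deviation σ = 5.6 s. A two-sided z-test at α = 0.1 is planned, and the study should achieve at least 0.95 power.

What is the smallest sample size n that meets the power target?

n = 44

Standardized effect: d = |μ₁ − μ₀| / σ = |13.2 − 16.0| / 5.6 = 0.5000
For power 0.95 need Φ(δ − z_{0.05}) = 0.95, so δ = z_{0.05} + z_{0.05} = 1.645 + 1.645 = 3.290.
(For δ > 0 the lower-tail rejection region contributes negligibly to power, so the one-term inversion is standard.)
δ = d·√n ⇒ n = (δ/d)² = (3.290 / 0.5000)² = 43.29.
Round up to the next whole unit.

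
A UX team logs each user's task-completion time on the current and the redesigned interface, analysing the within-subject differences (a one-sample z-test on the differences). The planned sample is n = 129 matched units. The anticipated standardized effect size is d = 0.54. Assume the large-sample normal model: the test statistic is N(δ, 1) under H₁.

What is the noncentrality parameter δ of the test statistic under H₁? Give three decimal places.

δ ≈ 6.133

The noncentrality parameter scales effect size by the design's sample-size factor: δ = d·√n = 0.54 × √129 = 6.1332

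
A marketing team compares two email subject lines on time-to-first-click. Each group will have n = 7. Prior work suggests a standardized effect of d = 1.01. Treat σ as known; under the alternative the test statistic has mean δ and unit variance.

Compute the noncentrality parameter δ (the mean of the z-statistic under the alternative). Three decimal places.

The noncentrality parameter scales effect size by the design's sample-size factor: δ = d·√(n/2) = 1.01 × √(7/2) = 1.8895

δ ≈ 1.890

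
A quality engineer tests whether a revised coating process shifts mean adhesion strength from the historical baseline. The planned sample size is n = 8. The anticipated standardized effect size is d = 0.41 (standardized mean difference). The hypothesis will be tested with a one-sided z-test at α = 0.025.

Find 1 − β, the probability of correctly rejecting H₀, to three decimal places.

Noncentrality parameter: δ = d·√n = 0.41 × √8 = 1.1597
Critical value for a one-sided test at α = 0.025: z_α = 1.960.
Power = P(Z > 1.960 − δ) = Φ(-0.800) = 0.2118.

Power ≈ 0.212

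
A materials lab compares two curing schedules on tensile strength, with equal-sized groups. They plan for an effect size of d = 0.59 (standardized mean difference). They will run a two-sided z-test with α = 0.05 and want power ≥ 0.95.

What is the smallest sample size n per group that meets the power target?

n = 75 per group

For power 0.95 need Φ(δ − z_{0.025}) = 0.95, so δ = z_{0.025} + z_{0.05} = 1.960 + 1.645 = 3.605.
(Ignoring the negligible lower-tail rejection probability gives the usual closed-form inversion.)
δ = d·√(n/2) ⇒ n = 2(δ/d)² = 2 × (3.605 / 0.59)² = 74.66.
Round up to the next whole unit.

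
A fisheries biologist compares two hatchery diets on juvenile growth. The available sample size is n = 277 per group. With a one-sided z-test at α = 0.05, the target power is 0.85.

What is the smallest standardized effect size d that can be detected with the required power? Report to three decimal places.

Need Φ(δ − 1.645) = 0.85, so δ = 1.645 + 1.036 = 2.681.
δ = d·√(n/2) ⇒ d = δ/√(n/2) = 2.681/√(277/2) = 0.2278.

d ≈ 0.228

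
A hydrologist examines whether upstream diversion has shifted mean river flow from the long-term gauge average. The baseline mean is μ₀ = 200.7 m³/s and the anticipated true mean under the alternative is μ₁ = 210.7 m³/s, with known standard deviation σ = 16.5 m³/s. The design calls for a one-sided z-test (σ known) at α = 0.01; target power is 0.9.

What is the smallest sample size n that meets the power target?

Standardized effect: d = |μ₁ − μ₀| / σ = |210.7 − 200.7| / 16.5 = 0.6061
Set Φ(δ − 2.326) = 0.9; then δ − 2.326 = Φ⁻¹(0.9) = 1.282, giving δ = 3.608.
δ = d·√n ⇒ n = (δ/d)² = (3.608 / 0.6061)² = 35.44.
Round up to the next whole unit.

n = 36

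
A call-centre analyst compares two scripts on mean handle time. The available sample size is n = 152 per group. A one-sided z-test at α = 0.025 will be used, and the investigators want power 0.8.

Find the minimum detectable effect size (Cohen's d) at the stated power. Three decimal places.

d ≈ 0.321

Need Φ(δ − 1.960) = 0.8, so δ = 1.960 + 0.842 = 2.802.
δ = d·√(n/2) ⇒ d = δ/√(n/2) = 2.802/√(152/2) = 0.3214.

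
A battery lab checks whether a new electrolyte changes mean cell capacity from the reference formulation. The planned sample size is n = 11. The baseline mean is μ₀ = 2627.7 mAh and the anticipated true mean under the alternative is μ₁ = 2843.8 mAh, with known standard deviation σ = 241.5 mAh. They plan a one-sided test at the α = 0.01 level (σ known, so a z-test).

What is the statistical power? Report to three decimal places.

Standardized effect: d = |μ₁ − μ₀| / σ = |2843.8 − 2627.7| / 241.5 = 0.8948
Noncentrality parameter: δ = d·√n = 0.8948 × √11 = 2.9678
One-sided α = 0.01 → critical value z_{0.01} = 2.326.
Power = Φ(δ − 2.326) = Φ(0.641) = 0.7394.

Power ≈ 0.739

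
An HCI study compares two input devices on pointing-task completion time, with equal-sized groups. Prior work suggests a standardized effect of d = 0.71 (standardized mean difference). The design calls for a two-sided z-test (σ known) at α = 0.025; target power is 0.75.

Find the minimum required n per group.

For power 0.75 need Φ(δ − z_{0.0125}) = 0.75, so δ = z_{0.0125} + z_{0.25} = 2.241 + 0.674 = 2.916.
(Ignoring the negligible lower-tail rejection probability gives the usual closed-form inversion.)
δ = d·√(n/2) ⇒ n = 2(δ/d)² = 2 × (2.916 / 0.71)² = 33.73.
Rounding up, n = 34 per group.

n = 34 per group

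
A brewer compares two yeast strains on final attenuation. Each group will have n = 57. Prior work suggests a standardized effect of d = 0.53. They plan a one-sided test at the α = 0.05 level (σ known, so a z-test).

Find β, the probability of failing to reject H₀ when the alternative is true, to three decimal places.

β ≈ 0.118

Noncentrality parameter: δ = d·√(n/2) = 0.53 × √(57/2) = 2.8294
One-sided α = 0.05 → critical value z_{0.05} = 1.645.
Power = P(Z > 1.645 − δ) = Φ(1.185) = 0.8819.
Type II error: β = 1 − power = 1 − 0.8819 = 0.1181.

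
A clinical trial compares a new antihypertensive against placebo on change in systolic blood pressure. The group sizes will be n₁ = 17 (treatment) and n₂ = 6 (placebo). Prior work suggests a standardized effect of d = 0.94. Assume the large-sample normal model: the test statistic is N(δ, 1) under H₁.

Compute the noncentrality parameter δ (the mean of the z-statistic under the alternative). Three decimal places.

δ ≈ 1.980

The noncentrality parameter scales effect size by the design's sample-size factor: δ = d / √(1/n₁ + 1/n₂) = 0.94 / √(1/17 + 1/6) = 1.9795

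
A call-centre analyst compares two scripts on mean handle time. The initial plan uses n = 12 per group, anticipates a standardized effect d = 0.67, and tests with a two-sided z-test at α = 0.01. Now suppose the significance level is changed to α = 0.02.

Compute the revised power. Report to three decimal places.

Power ≈ 0.247

δ = d·√(n/2) = 0.67 × √(12/2) = 1.6412 (unchanged). New critical value: z_{0.01} = 2.326.
Revised power = Φ(δ − 2.326) + Φ(−δ − 2.326) = Φ(-0.685) + Φ(-3.968) = 0.2466 + 0.0000 = 0.2466.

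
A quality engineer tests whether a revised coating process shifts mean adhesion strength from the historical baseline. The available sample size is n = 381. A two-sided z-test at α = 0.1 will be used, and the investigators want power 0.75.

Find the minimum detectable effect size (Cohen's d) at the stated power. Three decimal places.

Need Φ(δ − 1.645) = 0.75, so δ = 1.645 + 0.674 = 2.319.
(The second rejection-region term Φ(−δ − z_{α/2}) is negligible and dropped.)
δ = d·√n ⇒ d = δ/√n = 2.319/√381 = 0.1188.

d ≈ 0.119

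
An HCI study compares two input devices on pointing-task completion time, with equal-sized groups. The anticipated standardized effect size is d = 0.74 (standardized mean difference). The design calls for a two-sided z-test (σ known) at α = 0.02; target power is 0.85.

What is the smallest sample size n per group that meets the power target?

For power 0.85 need Φ(δ − z_{0.01}) = 0.85, so δ = z_{0.01} + z_{0.15} = 2.326 + 1.036 = 3.363.
(The Φ(−δ − z_{α/2}) term is vanishingly small for δ > 0 and is dropped in the standard sample-size formula.)
δ = d·√(n/2) ⇒ n = 2(δ/d)² = 2 × (3.363 / 0.74)² = 41.30.
Round up to the next whole unit.

n = 42 per group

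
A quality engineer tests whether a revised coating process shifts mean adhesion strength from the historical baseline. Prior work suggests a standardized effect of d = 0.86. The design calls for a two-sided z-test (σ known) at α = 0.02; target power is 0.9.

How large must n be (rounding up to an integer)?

n = 18

Set Φ(δ − 2.326) = 0.9; then δ − 2.326 = Φ⁻¹(0.9) = 1.282, giving δ = 3.608.
(Ignoring the negligible lower-tail rejection probability gives the usual closed-form inversion.)
δ = d·√n ⇒ n = (δ/d)² = (3.608 / 0.86)² = 17.60.
Rounding up, n = 18.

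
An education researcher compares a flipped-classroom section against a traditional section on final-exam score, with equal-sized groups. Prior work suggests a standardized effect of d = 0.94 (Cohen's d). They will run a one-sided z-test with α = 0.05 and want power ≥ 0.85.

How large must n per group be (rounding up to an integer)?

n = 17 per group

For power 0.85 need Φ(δ − z_{0.05}) = 0.85, so δ = z_{0.05} + z_{0.15} = 1.645 + 1.036 = 2.681.
δ = d·√(n/2) ⇒ n = 2(δ/d)² = 2 × (2.681 / 0.94)² = 16.27.
Round up to the next whole unit.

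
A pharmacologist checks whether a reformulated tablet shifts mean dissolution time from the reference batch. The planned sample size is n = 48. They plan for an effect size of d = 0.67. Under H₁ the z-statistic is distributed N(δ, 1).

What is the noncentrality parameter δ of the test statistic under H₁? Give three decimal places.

δ ≈ 4.642

δ = d·√n = 0.67 × √48 = 4.6419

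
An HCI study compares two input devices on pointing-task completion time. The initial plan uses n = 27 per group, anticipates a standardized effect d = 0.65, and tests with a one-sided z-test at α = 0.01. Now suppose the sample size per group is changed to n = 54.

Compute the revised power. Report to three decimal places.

With n = 54 per group: δ = d·√(n/2) = 0.65 × √(54/2) = 3.3775. Critical value z_{0.01} = 2.326.
Revised power = Φ(δ − 2.326) = Φ(1.051) = 0.8534.

Power ≈ 0.853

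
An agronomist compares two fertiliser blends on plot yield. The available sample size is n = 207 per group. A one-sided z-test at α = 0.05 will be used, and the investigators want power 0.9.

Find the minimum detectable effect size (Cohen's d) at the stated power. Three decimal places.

Need Φ(δ − 1.645) = 0.9, so δ = 1.645 + 1.282 = 2.926.
δ = d·√(n/2) ⇒ d = δ/√(n/2) = 2.926/√(207/2) = 0.2876.

d ≈ 0.288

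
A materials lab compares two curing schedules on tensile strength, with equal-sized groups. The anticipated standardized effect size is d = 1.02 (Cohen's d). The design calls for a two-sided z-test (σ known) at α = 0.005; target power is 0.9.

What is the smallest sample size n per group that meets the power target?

Set Φ(δ − 2.807) = 0.9; then δ − 2.807 = Φ⁻¹(0.9) = 1.282, giving δ = 4.089.
(The Φ(−δ − z_{α/2}) term is vanishingly small for δ > 0 and is dropped in the standard sample-size formula.)
δ = d·√(n/2) ⇒ n = 2(δ/d)² = 2 × (4.089 / 1.02)² = 32.13.
Round up to the next whole unit.

n = 33 per group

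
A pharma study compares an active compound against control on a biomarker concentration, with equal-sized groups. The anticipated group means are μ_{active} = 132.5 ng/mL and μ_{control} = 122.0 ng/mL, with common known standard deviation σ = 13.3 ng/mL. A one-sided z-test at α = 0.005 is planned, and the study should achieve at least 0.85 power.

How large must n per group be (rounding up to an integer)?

n = 42 per group

Standardized effect: d = |μ_{active} − μ_{control}| / σ = |132.5 − 122.0| / 13.3 = 0.7895
For power 0.85 need Φ(δ − z_{0.005}) = 0.85, so δ = z_{0.005} + z_{0.15} = 2.576 + 1.036 = 3.612.
δ = d·√(n/2) ⇒ n = 2(δ/d)² = 2 × (3.612 / 0.7895)² = 41.87.
Rounding up, n = 42 per group.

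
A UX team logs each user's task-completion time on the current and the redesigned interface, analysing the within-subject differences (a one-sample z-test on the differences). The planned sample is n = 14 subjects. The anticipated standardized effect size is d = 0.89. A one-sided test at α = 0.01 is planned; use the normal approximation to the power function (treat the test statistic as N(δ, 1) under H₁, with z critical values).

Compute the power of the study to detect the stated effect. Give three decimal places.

Power ≈ 0.842

Noncentrality parameter: δ = d·√n = 0.89 × √14 = 3.3301
One-sided α = 0.01 → critical value z_{0.01} = 2.326.
Power = Φ(δ − 2.326) = Φ(1.004) = 0.8422.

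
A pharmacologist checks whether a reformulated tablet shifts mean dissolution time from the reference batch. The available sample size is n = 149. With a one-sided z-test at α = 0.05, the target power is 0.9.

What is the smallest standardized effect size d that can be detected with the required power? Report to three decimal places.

Required noncentrality: δ = z_{0.05} + z_{0.10} = 1.645 + 1.282 = 2.926.
δ = d·√n ⇒ d = δ/√n = 2.926/√149 = 0.2397.

d ≈ 0.240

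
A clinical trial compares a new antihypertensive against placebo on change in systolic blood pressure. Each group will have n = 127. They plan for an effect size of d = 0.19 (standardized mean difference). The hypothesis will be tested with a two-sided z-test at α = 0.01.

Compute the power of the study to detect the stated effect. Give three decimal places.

Noncentrality parameter: δ = d·√(n/2) = 0.19 × √(127/2) = 1.5141
Critical value for a two-sided test at α = 0.01: z_{α/2} = 2.576.
Power = Φ(δ − 2.576) + Φ(−δ − 2.576) = Φ(-1.062) + Φ(-4.090) = 0.1442 + 0.0000 = 0.1442.

Power ≈ 0.144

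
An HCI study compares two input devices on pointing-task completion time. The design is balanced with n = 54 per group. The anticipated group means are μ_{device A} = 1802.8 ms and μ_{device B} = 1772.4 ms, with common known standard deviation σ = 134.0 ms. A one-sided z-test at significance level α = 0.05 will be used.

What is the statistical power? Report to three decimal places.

Power ≈ 0.321

Standardized effect: d = |μ_{device A} − μ_{device B}| / σ = |1802.8 − 1772.4| / 134.0 = 0.2269
Noncentrality parameter: δ = d·√(n/2) = 0.2269 × √(54/2) = 1.1788
One-sided α = 0.05 → critical value z_{0.05} = 1.645.
Power = Φ(δ − 1.645) = Φ(-0.466) = 0.3206.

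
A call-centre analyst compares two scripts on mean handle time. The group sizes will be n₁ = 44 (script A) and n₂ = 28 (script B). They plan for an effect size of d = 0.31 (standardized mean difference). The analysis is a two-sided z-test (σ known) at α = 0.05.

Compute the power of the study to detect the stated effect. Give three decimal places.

Noncentrality parameter: δ = d / √(1/n₁ + 1/n₂) = 0.31 / √(1/44 + 1/28) = 1.2823
Two-sided α = 0.05 → critical value z_{0.025} = 1.960.
Power = Φ(δ − 1.960) + Φ(−δ − 1.960) = Φ(-0.678) + Φ(-3.242) = 0.2490 + 0.0006 = 0.2496.

Power ≈ 0.250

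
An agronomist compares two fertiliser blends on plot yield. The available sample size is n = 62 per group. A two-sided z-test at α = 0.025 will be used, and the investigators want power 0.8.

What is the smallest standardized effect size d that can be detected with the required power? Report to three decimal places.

d ≈ 0.554

Required noncentrality: δ = z_{0.0125} + z_{0.20} = 2.241 + 0.842 = 3.083.
(The second rejection-region term Φ(−δ − z_{α/2}) is negligible and dropped.)
δ = d·√(n/2) ⇒ d = δ/√(n/2) = 3.083/√(62/2) = 0.5537.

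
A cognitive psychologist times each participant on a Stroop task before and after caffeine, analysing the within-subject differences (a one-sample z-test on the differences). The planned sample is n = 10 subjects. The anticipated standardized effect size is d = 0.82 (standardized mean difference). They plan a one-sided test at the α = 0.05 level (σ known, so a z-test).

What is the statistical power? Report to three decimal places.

Power ≈ 0.828

Noncentrality parameter: δ = d·√n = 0.82 × √10 = 2.5931
Critical value for a one-sided test at α = 0.05: z_α = 1.645.
Power = P(Z > 1.645 − δ) = Φ(0.948) = 0.8285.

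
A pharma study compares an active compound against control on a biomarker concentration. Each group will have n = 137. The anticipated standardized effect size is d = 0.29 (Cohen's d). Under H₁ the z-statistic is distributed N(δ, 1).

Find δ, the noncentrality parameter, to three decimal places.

δ ≈ 2.400

The noncentrality parameter scales effect size by the design's sample-size factor: δ = d·√(n/2) = 0.29 × √(137/2) = 2.4002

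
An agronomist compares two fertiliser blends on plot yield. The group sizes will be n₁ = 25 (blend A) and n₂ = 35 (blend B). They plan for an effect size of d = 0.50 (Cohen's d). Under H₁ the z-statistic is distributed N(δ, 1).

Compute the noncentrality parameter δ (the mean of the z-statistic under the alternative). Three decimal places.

δ ≈ 1.909

δ = d / √(1/n₁ + 1/n₂) = 0.50 / √(1/25 + 1/35) = 1.9094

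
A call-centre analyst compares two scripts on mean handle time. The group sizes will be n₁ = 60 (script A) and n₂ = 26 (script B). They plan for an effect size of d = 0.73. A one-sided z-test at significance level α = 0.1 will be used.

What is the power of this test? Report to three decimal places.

Noncentrality parameter: δ = d / √(1/n₁ + 1/n₂) = 0.73 / √(1/60 + 1/26) = 3.1091
Critical value for a one-sided test at α = 0.1: z_α = 1.282.
Power = P(Z > 1.282 − δ) = Φ(1.828) = 0.9662.

Power ≈ 0.966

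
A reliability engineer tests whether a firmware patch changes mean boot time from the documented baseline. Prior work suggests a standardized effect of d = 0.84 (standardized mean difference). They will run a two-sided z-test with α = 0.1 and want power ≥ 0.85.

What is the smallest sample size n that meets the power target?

n = 11

For power 0.85 need Φ(δ − z_{0.05}) = 0.85, so δ = z_{0.05} + z_{0.15} = 1.645 + 1.036 = 2.681.
(The Φ(−δ − z_{α/2}) term is vanishingly small for δ > 0 and is dropped in the standard sample-size formula.)
δ = d·√n ⇒ n = (δ/d)² = (2.681 / 0.84)² = 10.19.
Rounding up, n = 11.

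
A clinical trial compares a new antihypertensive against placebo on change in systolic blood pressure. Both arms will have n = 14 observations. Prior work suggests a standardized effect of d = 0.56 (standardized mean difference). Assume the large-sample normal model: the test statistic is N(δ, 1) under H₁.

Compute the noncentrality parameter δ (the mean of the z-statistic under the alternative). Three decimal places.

The noncentrality parameter scales effect size by the design's sample-size factor: δ = d·√(n/2) = 0.56 × √(14/2) = 1.4816

δ ≈ 1.482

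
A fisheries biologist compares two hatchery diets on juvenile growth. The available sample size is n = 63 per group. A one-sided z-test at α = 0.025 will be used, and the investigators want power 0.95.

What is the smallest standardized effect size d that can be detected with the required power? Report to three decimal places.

Required noncentrality: δ = z_{0.025} + z_{0.05} = 1.960 + 1.645 = 3.605.
δ = d·√(n/2) ⇒ d = δ/√(n/2) = 3.605/√(63/2) = 0.6423.

d ≈ 0.642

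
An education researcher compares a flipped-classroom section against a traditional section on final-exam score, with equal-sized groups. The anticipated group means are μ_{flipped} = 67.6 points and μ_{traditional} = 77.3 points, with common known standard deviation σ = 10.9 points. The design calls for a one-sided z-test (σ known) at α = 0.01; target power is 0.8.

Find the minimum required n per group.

n = 26 per group

Standardized effect: d = |μ_{flipped} − μ_{traditional}| / σ = |67.6 − 77.3| / 10.9 = 0.8899
For power 0.8 need Φ(δ − z_{0.01}) = 0.8, so δ = z_{0.01} + z_{0.20} = 2.326 + 0.842 = 3.168.
δ = d·√(n/2) ⇒ n = 2(δ/d)² = 2 × (3.168 / 0.8899)² = 25.35.
Rounding up, n = 26 per group.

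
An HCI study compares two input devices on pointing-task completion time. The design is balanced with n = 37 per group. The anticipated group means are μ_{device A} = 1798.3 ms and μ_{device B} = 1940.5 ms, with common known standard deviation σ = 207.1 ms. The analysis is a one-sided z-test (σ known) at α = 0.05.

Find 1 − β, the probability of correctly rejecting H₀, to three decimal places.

Power ≈ 0.905

Standardized effect: d = |μ_{device A} − μ_{device B}| / σ = |1798.3 − 1940.5| / 207.1 = 0.6866
Noncentrality parameter: δ = d·√(n/2) = 0.6866 × √(37/2) = 2.9533
One-sided α = 0.05 → critical value z_{0.05} = 1.645.
Power = P(Z > 1.645 − δ) = Φ(1.308) = 0.9046.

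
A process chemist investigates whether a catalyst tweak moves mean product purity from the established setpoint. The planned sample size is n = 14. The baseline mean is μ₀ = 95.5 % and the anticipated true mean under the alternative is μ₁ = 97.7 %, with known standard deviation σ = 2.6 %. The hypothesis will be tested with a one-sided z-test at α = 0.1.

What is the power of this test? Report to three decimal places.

Power ≈ 0.970

Standardized effect: d = |μ₁ − μ₀| / σ = |97.7 − 95.5| / 2.6 = 0.8462
Noncentrality parameter: δ = d·√n = 0.8462 × √14 = 3.1660
One-sided α = 0.1 → critical value z_{0.1} = 1.282.
Power = P(Z > 1.282 − δ) = Φ(1.884) = 0.9702.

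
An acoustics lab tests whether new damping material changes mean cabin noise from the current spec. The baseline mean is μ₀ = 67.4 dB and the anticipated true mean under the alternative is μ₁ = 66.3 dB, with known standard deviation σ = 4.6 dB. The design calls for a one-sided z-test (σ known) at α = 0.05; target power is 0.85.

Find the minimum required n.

n = 126

Standardized effect: d = |μ₁ − μ₀| / σ = |66.3 − 67.4| / 4.6 = 0.2391
For power 0.85 need Φ(δ − z_{0.05}) = 0.85, so δ = z_{0.05} + z_{0.15} = 1.645 + 1.036 = 2.681.
δ = d·√n ⇒ n = (δ/d)² = (2.681 / 0.2391)² = 125.72.
Round up to the next whole unit.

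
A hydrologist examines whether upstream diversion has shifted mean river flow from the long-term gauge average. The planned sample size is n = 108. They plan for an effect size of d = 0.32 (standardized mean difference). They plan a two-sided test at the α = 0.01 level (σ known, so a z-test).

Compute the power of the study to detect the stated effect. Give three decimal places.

Noncentrality parameter: δ = d·√n = 0.32 × √108 = 3.3255
Critical value for a two-sided test at α = 0.01: z_{α/2} = 2.576.
Power = Φ(δ − 2.576) + Φ(−δ − 2.576) = Φ(0.750) + Φ(-5.901) = 0.7733 + 0.0000 = 0.7733.

Power ≈ 0.773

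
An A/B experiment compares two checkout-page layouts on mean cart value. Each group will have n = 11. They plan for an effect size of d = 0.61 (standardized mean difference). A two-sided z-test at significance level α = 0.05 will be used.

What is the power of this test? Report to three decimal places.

Power ≈ 0.299

Noncentrality parameter: δ = d·√(n/2) = 0.61 × √(11/2) = 1.4306
Critical value for a two-sided test at α = 0.05: z_{α/2} = 1.960.
Power = Φ(δ − 1.960) + Φ(−δ − 1.960) = Φ(-0.529) + Φ(-3.391) = 0.2983 + 0.0003 = 0.2986.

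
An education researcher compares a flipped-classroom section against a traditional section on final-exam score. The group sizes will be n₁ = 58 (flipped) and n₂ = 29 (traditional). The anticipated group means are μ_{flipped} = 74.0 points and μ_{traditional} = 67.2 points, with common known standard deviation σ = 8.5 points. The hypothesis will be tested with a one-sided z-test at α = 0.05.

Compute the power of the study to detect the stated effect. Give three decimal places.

Standardized effect: d = |μ_{flipped} − μ_{traditional}| / σ = |74.0 − 67.2| / 8.5 = 0.8000
Noncentrality parameter: δ = d / √(1/n₁ + 1/n₂) = 0.8000 / √(1/58 + 1/29) = 3.5176
Critical value for a one-sided test at α = 0.05: z_α = 1.645.
Power = Φ(δ − 1.645) = Φ(1.873) = 0.9694.

Power ≈ 0.969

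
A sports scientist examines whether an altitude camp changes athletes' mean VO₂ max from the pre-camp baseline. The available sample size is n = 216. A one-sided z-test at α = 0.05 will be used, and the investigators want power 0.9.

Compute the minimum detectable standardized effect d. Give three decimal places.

Need Φ(δ − 1.645) = 0.9, so δ = 1.645 + 1.282 = 2.926.
δ = d·√n ⇒ d = δ/√n = 2.926/√216 = 0.1991.

d ≈ 0.199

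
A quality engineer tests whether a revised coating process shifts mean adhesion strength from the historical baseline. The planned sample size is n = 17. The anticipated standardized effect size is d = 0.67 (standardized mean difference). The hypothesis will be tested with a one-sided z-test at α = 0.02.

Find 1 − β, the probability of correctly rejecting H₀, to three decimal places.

Noncentrality parameter: δ = d·√n = 0.67 × √17 = 2.7625
One-sided α = 0.02 → critical value z_{0.02} = 2.054.
Power = Φ(δ − 2.054) = Φ(0.709) = 0.7608.

Power ≈ 0.761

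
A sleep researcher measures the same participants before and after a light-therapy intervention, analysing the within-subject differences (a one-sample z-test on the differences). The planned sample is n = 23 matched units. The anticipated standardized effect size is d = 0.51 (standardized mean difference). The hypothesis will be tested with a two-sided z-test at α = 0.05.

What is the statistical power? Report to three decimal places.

Power ≈ 0.686

Noncentrality parameter: δ = d·√n = 0.51 × √23 = 2.4459
Two-sided α = 0.05 → critical value z_{0.025} = 1.960.
Power = Φ(δ − 1.960) + Φ(−δ − 1.960) = Φ(0.486) + Φ(-4.406) = 0.6865 + 0.0000 = 0.6865.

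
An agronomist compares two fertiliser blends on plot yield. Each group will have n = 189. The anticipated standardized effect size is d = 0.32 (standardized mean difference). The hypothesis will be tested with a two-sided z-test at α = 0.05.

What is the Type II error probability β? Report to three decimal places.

β ≈ 0.125

Noncentrality parameter: δ = d·√(n/2) = 0.32 × √(189/2) = 3.1108
Two-sided α = 0.05 → critical value z_{0.025} = 1.960.
Power = Φ(δ − 1.960) + Φ(−δ − 1.960) = Φ(1.151) + Φ(-5.071) = 0.8751 + 0.0000 = 0.8751.
Type II error: β = 1 − power = 1 − 0.8751 = 0.1249.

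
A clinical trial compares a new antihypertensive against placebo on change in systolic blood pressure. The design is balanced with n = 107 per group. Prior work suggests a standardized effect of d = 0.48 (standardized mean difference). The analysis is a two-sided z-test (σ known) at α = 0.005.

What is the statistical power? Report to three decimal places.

Power ≈ 0.759

Noncentrality parameter: δ = d·√(n/2) = 0.48 × √(107/2) = 3.5109
Critical value for a two-sided test at α = 0.005: z_{α/2} = 2.807.
Power = Φ(δ − 2.807) + Φ(−δ − 2.807) = Φ(0.704) + Φ(-6.318) = 0.7592 + 0.0000 = 0.7592.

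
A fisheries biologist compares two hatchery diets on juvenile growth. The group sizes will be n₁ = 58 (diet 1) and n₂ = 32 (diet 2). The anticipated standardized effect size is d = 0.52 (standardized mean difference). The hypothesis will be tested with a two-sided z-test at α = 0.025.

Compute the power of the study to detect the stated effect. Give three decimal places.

Noncentrality parameter: λ = d / √(1/n₁ + 1/n₂) = 0.52 / √(1/58 + 1/32) = 2.3614
Two-sided α = 0.025 → critical value z_{0.0125} = 2.241.
Power = Φ(λ − 2.241) + Φ(−λ − 2.241) = Φ(0.120) + Φ(-4.603) = 0.5478 + 0.0000 = 0.5478.

Power ≈ 0.548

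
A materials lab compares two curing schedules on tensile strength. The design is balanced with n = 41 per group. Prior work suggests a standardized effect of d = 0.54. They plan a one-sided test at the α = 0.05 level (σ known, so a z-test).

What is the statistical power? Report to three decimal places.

Power ≈ 0.788

Noncentrality parameter: δ = d·√(n/2) = 0.54 × √(41/2) = 2.4450
One-sided α = 0.05 → critical value z_{0.05} = 1.645.
Power = Φ(δ − 1.645) = Φ(0.800) = 0.7882.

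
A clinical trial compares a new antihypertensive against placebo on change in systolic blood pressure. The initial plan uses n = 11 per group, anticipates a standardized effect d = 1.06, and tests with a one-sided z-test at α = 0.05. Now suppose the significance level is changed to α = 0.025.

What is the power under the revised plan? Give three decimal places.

Power ≈ 0.701

δ = d·√(n/2) = 1.06 × √(11/2) = 2.4859 (unchanged). New critical value: z_{0.025} = 1.960.
Revised power = P(Z > 1.960 − δ) = Φ(0.526) = 0.7005.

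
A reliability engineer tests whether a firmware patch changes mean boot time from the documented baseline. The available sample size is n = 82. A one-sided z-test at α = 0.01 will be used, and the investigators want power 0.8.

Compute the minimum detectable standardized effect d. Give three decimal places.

Required noncentrality: δ = z_{0.01} + z_{0.20} = 2.326 + 0.842 = 3.168.
δ = d·√n ⇒ d = δ/√n = 3.168/√82 = 0.3498.

d ≈ 0.350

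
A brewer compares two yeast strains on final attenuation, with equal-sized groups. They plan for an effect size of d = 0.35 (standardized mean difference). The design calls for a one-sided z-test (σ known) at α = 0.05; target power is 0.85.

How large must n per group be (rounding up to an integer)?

n = 118 per group

Set Φ(δ − 1.645) = 0.85; then δ − 1.645 = Φ⁻¹(0.85) = 1.036, giving δ = 2.681.
δ = d·√(n/2) ⇒ n = 2(δ/d)² = 2 × (2.681 / 0.35)² = 117.38.
Rounding up, n = 118 per group.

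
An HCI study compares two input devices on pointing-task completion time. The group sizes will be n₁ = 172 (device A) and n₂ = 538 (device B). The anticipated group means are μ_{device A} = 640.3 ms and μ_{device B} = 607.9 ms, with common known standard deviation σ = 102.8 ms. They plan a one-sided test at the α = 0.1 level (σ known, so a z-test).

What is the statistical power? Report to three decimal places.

Standardized effect: d = |μ_{device A} − μ_{device B}| / σ = |640.3 − 607.9| / 102.8 = 0.3152
Noncentrality parameter: δ = d / √(1/n₁ + 1/n₂) = 0.3152 / √(1/172 + 1/538) = 3.5981
Critical value for a one-sided test at α = 0.1: z_α = 1.282.
Power = P(Z > 1.282 − δ) = Φ(2.317) = 0.9897.

Power ≈ 0.990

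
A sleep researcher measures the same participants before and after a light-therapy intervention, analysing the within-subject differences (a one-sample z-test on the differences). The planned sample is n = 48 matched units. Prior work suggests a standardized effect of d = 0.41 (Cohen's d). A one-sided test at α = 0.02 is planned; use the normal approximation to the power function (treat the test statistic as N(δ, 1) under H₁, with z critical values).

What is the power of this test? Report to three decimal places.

Noncentrality parameter: δ = d·√n = 0.41 × √48 = 2.8406
Critical value for a one-sided test at α = 0.02: z_α = 2.054.
Power = Φ(δ − 2.054) = Φ(0.787) = 0.7843.

Power ≈ 0.784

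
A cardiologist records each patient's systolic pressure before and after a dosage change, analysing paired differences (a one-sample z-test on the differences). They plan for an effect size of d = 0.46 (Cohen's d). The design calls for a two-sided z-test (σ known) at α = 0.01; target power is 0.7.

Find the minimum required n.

Set Φ(δ − 2.576) = 0.7; then δ − 2.576 = Φ⁻¹(0.7) = 0.524, giving δ = 3.100.
(Ignoring the negligible lower-tail rejection probability gives the usual closed-form inversion.)
δ = d·√n ⇒ n = (δ/d)² = (3.100 / 0.46)² = 45.42.
Rounding up, n = 46.

n = 46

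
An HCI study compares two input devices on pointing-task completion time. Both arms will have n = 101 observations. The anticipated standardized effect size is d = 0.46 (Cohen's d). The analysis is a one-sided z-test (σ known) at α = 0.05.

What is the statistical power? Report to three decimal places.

Power ≈ 0.948

Noncentrality parameter: δ = d·√(n/2) = 0.46 × √(101/2) = 3.2689
Critical value for a one-sided test at α = 0.05: z_α = 1.645.
Power = Φ(δ − 1.645) = Φ(1.624) = 0.9478.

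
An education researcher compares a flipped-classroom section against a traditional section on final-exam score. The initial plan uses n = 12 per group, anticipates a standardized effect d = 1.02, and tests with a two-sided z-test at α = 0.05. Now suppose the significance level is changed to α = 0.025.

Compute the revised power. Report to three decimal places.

δ = d·√(n/2) = 1.02 × √(12/2) = 2.4985 (unchanged). New critical value: z_{0.0125} = 2.241.
Revised power = Φ(δ − 2.241) + Φ(−δ − 2.241) = Φ(0.257) + Φ(-4.740) = 0.6014 + 0.0000 = 0.6014.

Power ≈ 0.601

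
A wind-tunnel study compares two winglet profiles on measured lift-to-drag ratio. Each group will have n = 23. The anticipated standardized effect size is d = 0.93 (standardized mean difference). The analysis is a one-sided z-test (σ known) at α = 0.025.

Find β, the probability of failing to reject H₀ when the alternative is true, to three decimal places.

Noncentrality parameter: δ = d·√(n/2) = 0.93 × √(23/2) = 3.1538
One-sided α = 0.025 → critical value z_{0.025} = 1.960.
Power = P(Z > 1.960 − δ) = Φ(1.194) = 0.8837.
Type II error: β = 1 − power = 1 − 0.8837 = 0.1163.

β ≈ 0.116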